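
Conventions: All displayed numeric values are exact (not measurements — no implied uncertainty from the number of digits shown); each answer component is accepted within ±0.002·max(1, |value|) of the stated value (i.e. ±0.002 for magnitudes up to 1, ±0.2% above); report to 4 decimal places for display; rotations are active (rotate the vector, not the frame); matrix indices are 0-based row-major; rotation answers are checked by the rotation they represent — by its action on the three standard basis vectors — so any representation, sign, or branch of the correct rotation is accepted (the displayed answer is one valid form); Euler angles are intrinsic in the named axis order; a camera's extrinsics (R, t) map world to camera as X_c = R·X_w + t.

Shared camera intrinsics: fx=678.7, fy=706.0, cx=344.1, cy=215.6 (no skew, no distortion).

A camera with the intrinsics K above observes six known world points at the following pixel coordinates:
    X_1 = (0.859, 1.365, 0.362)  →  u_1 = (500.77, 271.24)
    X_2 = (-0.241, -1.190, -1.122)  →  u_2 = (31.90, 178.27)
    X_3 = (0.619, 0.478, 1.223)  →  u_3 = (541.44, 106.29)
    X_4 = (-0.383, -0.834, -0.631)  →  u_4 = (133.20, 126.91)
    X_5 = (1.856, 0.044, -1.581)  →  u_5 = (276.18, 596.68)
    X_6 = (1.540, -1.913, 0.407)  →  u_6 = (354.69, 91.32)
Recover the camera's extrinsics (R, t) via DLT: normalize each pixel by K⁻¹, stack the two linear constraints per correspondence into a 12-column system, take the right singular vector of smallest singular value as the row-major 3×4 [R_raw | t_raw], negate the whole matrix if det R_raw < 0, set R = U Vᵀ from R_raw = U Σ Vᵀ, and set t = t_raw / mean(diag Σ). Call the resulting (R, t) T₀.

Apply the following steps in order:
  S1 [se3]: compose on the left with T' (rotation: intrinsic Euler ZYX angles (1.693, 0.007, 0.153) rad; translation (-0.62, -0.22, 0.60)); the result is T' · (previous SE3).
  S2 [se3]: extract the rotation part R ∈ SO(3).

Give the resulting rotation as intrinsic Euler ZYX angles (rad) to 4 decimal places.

rotation (euler_zyx) = (2.6464, 0.4753, 1.8262)

source (pnp_recover): camera pose = R=[0.5179 0.4563 0.7235; 0.6473 0.3438 -0.6802; -0.5592 0.8207 -0.1173], t=(-0.1900, -0.3900, 4.3403)
after S1 (compose_se3): R=[-0.7823 -0.2695 0.5615; 0.4225 0.4327 0.7964; -0.4576 0.8603 -0.2247], t=(0.4387, -0.2515, 4.8313)
after S2 (rot_of_se3): [-0.7823 -0.2695 0.5615; 0.4225 0.4327 0.7964; -0.4576 0.8603 -0.2247]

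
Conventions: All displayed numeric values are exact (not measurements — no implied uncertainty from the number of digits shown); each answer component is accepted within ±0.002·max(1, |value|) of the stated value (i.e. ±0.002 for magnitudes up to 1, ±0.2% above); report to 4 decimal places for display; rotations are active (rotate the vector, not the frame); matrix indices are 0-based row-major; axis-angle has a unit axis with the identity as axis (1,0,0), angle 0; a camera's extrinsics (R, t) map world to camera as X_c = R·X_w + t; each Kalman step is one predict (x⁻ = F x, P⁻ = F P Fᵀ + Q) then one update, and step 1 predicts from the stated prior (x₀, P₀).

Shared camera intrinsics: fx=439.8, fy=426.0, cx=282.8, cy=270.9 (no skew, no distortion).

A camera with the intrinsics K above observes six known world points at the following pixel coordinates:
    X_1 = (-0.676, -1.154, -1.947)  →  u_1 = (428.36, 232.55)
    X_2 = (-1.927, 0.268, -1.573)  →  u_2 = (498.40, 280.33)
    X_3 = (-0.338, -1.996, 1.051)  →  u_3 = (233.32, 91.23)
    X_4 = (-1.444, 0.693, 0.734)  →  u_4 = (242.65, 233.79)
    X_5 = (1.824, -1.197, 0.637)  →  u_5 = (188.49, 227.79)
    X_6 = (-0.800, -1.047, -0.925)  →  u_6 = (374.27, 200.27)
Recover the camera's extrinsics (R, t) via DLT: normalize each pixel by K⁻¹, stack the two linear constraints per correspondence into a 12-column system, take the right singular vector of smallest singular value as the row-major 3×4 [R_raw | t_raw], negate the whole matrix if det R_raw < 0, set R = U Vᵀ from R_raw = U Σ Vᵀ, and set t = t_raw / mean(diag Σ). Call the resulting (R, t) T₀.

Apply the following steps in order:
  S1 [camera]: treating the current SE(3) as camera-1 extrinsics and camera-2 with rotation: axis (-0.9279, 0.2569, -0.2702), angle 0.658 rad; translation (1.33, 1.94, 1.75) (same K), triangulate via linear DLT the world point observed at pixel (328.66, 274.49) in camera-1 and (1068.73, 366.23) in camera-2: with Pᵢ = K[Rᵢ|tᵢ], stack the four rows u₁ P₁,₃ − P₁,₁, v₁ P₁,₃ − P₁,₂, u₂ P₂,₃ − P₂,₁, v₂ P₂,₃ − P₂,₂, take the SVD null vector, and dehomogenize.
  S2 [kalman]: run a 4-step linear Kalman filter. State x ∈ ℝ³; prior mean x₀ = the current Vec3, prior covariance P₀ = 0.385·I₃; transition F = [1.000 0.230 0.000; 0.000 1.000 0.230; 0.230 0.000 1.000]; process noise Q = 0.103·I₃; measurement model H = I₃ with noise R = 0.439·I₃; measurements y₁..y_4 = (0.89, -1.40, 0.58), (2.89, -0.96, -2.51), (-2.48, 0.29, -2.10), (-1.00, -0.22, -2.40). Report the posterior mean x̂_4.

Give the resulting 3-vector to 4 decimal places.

source (pnp_recover): camera pose = R=[-0.4955 -0.1894 -0.8477; 0.3535 0.8475 -0.3960; 0.7934 -0.4958 -0.3530], t=(-0.2701, -0.0800, 5.1204)
after S1 (triangulate): (0.8798, -0.8909, -1.4676)
after S2 (kf_track): (-0.6946, -0.9364, -1.7844)

result = (-0.6946, -0.9364, -1.7844)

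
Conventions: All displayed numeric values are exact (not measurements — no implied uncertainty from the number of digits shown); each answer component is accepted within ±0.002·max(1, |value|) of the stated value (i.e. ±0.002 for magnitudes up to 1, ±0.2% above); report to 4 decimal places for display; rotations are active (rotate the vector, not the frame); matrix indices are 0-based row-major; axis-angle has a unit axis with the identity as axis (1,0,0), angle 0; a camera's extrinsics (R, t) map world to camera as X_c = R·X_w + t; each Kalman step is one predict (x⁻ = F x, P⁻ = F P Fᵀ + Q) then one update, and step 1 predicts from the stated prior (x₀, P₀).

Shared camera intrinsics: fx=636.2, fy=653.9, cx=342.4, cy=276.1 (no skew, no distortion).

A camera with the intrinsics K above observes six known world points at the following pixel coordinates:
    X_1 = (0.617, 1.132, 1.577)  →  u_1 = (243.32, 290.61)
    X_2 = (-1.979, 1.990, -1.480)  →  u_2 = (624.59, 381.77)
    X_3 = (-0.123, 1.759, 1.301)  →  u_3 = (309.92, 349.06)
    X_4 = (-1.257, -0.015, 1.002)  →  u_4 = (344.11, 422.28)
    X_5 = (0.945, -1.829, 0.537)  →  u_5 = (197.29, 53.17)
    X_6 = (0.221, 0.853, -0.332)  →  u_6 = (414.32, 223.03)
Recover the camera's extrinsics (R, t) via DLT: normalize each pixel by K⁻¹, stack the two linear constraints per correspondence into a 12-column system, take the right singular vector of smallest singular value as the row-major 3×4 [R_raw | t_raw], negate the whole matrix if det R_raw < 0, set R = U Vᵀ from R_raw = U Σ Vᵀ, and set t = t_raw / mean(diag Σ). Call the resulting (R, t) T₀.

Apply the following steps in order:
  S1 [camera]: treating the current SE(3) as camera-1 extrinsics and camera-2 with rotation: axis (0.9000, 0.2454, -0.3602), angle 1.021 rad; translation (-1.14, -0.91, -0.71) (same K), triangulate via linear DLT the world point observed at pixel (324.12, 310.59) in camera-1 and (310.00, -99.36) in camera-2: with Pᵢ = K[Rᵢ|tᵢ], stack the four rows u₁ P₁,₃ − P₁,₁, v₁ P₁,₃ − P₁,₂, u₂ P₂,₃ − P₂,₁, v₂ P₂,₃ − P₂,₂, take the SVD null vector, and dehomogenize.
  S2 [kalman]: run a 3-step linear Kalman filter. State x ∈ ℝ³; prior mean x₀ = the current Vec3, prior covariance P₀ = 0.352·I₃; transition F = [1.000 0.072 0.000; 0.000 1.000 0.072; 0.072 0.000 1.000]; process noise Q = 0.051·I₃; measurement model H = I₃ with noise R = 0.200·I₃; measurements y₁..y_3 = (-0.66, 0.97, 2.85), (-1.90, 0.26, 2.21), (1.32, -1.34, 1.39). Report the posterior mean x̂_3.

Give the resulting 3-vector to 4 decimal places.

source (pnp_recover): camera pose = R=[-0.4388 0.2136 -0.8729; -0.8356 0.2602 0.4837; 0.3305 0.9416 0.0643], t=(0.3400, -0.3900, 5.4700)
after S1 (triangulate): (0.2430, 1.9496, 0.9896)
after S2 (kf_track): (-0.0537, 0.0489, 1.7840)

result = (-0.0537, 0.0489, 1.7840)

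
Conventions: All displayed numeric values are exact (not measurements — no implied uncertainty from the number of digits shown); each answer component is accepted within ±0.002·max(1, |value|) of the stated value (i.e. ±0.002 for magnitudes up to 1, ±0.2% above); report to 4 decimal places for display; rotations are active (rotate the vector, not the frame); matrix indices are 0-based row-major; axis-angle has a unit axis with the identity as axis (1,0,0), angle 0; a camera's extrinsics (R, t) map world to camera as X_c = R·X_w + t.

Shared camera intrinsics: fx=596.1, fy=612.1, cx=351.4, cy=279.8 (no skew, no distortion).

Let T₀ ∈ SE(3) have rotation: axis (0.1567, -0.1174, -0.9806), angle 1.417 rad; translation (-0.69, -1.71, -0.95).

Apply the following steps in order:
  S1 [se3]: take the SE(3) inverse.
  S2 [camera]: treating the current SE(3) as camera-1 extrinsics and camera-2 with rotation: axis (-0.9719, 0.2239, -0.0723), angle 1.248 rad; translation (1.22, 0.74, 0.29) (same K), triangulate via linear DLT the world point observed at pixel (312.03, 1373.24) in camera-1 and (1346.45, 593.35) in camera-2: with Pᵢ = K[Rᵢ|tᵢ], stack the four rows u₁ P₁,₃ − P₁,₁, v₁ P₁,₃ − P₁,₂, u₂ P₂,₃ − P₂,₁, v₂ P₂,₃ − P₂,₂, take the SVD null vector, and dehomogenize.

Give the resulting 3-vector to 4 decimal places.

after S1 (invert_se3): R=[0.1740 -0.9846 -0.0141; 0.9535 0.1649 0.2523; -0.2461 -0.0574 0.9675], t=(-1.5770, 1.1796, 0.6512)
after S2 (triangulate): (1.1776, -1.3195, 0.8835)

result = (1.1776, -1.3195, 0.8835)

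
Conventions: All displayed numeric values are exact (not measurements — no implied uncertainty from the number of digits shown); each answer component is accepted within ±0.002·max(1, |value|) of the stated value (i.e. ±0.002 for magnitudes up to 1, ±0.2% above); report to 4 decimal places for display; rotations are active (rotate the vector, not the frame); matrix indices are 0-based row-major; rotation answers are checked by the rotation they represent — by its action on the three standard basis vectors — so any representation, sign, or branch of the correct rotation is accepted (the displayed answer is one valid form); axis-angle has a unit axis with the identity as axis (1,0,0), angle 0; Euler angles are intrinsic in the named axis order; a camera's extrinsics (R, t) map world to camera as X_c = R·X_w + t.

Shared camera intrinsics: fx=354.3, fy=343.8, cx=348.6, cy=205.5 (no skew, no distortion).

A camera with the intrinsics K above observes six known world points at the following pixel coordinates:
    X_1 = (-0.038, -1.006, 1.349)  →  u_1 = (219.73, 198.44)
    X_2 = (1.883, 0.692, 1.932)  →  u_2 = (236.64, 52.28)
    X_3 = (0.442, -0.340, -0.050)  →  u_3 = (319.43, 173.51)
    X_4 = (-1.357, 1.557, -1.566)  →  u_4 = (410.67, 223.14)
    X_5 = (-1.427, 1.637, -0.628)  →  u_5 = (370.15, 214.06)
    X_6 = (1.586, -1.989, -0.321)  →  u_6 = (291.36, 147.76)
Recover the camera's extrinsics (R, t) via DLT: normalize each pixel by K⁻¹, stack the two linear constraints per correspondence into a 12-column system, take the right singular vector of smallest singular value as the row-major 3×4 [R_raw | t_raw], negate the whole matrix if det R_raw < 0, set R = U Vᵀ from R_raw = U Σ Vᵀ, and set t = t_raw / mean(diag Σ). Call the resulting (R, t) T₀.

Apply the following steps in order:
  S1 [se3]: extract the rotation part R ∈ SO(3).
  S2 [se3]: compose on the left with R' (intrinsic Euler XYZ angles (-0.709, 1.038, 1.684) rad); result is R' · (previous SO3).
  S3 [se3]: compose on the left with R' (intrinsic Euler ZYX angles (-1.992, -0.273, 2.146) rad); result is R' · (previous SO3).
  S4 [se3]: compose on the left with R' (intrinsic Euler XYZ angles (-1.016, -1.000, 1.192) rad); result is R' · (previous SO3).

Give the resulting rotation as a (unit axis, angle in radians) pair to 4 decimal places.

rotation (axis_angle) = ((0.5737, 0.6217, 0.5333), 1.5678)

source (pnp_recover): camera pose = R=[0.0925 0.2913 -0.9521; -0.8376 -0.4943 -0.2326; -0.5385 0.8190 0.1983], t=(-0.4499, -0.3300, 6.1193)
after S1 (rot_of_se3): [0.0925 0.2913 -0.9521; -0.8376 -0.4943 -0.2326; -0.5385 0.8190 0.1983]
after S2 (compose_so3): [-0.0464 0.9383 0.3428; -0.4973 0.2759 -0.8225; -0.8663 -0.2087 0.4538]
after S3 (compose_so3): [0.9345 -0.3086 -0.1774; -0.3537 -0.7499 -0.5591; 0.0394 0.5852 -0.8099]
after S4 (compose_so3): [0.3311 -0.1777 0.9267; 0.8888 0.3884 -0.2431; -0.3167 0.9042 0.2865]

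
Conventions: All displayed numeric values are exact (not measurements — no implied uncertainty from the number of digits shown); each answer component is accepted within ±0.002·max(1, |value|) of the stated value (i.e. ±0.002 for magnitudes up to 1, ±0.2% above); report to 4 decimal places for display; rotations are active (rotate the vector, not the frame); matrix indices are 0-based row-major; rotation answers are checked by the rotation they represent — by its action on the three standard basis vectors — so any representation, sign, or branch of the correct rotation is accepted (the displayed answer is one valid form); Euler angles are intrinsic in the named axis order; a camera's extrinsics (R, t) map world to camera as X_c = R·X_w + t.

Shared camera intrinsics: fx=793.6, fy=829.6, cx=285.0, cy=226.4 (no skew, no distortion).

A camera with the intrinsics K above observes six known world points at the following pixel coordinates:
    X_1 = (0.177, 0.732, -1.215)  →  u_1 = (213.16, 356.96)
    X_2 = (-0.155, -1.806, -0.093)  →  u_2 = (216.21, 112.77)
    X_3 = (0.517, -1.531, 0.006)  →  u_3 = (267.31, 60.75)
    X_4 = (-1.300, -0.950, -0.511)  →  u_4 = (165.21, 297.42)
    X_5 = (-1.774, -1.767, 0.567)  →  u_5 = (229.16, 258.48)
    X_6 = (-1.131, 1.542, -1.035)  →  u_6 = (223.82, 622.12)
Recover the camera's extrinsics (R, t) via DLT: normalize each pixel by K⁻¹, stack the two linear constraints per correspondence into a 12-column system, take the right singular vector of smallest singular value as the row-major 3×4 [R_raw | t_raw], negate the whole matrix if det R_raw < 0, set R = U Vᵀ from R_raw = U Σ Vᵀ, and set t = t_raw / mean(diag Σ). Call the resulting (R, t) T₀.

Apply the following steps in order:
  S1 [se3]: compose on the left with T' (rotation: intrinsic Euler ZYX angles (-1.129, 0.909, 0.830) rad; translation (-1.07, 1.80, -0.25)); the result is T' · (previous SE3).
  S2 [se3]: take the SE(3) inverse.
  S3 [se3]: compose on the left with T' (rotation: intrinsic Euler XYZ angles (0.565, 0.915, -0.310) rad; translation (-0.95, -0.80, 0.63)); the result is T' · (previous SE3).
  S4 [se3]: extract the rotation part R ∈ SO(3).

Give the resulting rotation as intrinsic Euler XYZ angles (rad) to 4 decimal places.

rotation (euler_xyz) = (0.5326, -1.1359, 1.5887)

source (pnp_recover): camera pose = R=[0.3461 0.4027 0.8474; -0.7266 0.6864 -0.0294; -0.5935 -0.6056 0.5301], t=(0.3000, 0.2400, 5.3201)
after S1 (compose_se3): R=[-0.2724 0.9615 -0.0356; 0.4534 0.0957 -0.8862; -0.8487 -0.2575 -0.4620], t=(-3.1229, -2.6628, 1.8286)
after S2 (invert_se3): R=[-0.2724 0.4534 -0.8487; 0.9615 0.0957 -0.2575; -0.0356 -0.8862 -0.4620], t=(1.9084, 3.7284, -1.6260)
after S3 (compose_se3): R=[-0.0075 -0.4213 -0.9069; 0.8696 0.4451 -0.2140; 0.4938 -0.7902 0.3630], t=(-0.4369, 3.4919, -0.5959)
after S4 (rot_of_se3): [-0.0075 -0.4213 -0.9069; 0.8696 0.4451 -0.2140; 0.4938 -0.7902 0.3630]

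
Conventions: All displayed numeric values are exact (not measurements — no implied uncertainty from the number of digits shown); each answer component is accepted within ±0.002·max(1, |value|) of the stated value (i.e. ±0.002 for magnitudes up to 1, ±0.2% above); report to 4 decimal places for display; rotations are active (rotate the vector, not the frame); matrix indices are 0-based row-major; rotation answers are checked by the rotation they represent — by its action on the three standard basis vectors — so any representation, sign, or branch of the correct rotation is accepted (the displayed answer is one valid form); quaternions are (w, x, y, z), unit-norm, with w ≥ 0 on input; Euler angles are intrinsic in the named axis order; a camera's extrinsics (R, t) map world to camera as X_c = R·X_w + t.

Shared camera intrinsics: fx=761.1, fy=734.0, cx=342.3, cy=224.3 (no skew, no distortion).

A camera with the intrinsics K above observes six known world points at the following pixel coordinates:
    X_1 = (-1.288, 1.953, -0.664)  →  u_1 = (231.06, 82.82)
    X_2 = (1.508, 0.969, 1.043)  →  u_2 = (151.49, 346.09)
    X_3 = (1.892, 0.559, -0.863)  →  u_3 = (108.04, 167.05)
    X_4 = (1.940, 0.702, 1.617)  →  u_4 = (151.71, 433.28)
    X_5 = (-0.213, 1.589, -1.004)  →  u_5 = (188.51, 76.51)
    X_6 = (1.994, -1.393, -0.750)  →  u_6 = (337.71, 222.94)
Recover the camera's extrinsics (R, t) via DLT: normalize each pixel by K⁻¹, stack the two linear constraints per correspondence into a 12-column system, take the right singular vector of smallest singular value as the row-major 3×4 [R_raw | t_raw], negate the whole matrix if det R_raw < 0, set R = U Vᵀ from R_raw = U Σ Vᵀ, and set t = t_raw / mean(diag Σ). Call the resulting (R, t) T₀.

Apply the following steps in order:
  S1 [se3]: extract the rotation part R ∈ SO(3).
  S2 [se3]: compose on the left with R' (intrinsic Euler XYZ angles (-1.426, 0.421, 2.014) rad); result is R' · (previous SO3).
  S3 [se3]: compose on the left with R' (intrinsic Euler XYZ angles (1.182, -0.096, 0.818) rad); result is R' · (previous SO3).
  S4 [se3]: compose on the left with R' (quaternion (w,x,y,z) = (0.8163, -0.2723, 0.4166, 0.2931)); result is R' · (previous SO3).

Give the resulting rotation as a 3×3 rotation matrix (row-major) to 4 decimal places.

source (pnp_recover): camera pose = R=[-0.5003 -0.8621 0.0806; 0.3868 -0.1392 0.9116; -0.7747 0.4872 0.4031], t=(-0.1698, -0.2900, 6.9602)
after S1 (rot_of_se3): [-0.5003 -0.8621 0.0806; 0.3868 -0.1392 0.9116; -0.7747 0.4872 0.4031]
after S2 (compose_so3): [-0.4397 0.6513 -0.6184; -0.7342 0.1359 0.6651; 0.5173 0.7465 0.4185]
after S3 (compose_so3): [0.1846 0.2730 -0.9441; -0.8093 -0.5029 -0.3036; -0.5577 0.8201 0.1281]
after S4 (compose_so3): [0.3694 0.9130 -0.1733; -0.8879 0.2917 -0.3558; -0.2743 0.2853 0.9184]

rotation (matrix) = ((0.3694, 0.9130, -0.1733), (-0.8879, 0.2917, -0.3558), (-0.2743, 0.2853, 0.9184))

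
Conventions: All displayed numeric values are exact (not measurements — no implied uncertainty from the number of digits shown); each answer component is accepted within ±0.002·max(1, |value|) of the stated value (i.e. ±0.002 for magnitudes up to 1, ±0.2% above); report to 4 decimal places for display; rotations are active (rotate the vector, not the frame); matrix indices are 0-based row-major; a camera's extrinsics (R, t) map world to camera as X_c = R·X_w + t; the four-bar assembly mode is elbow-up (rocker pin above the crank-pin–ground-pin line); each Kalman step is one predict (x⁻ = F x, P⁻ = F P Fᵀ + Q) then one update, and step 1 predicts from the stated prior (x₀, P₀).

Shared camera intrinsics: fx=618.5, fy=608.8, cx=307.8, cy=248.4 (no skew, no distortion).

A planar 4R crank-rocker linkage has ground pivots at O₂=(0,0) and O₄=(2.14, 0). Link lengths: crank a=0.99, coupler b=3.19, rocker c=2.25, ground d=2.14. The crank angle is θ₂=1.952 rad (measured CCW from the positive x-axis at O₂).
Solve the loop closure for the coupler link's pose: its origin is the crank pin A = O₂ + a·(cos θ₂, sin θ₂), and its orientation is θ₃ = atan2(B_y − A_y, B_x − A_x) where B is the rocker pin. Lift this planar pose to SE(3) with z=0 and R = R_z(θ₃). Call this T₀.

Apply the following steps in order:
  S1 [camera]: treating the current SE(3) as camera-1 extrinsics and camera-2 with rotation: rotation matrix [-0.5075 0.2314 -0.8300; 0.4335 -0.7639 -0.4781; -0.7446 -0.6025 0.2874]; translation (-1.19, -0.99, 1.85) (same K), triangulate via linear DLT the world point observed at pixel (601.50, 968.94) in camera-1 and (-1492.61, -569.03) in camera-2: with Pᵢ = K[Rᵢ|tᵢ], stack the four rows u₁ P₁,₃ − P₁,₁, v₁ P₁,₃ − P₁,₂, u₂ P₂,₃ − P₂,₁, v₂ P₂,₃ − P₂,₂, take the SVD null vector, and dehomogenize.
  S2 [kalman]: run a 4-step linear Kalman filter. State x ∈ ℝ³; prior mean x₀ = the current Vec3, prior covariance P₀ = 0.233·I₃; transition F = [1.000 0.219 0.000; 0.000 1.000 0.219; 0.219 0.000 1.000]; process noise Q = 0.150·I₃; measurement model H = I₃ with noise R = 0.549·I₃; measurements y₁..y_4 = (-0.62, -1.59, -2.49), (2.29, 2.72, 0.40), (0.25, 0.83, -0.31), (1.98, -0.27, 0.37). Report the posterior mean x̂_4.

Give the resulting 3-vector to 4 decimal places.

result = (1.4099, 0.4530, 0.3685)

source (fourbar_fk): coupler pose = R=[0.9141 -0.4056 0.0000; 0.4056 0.9141 0.0000; 0.0000 0.0000 1.0000], t=(-0.3683, 0.9189, 0.0000)
after S1 (triangulate): (1.3614, 0.3701, 1.5288)
after S2 (kf_track): (1.4099, 0.4530, 0.3685)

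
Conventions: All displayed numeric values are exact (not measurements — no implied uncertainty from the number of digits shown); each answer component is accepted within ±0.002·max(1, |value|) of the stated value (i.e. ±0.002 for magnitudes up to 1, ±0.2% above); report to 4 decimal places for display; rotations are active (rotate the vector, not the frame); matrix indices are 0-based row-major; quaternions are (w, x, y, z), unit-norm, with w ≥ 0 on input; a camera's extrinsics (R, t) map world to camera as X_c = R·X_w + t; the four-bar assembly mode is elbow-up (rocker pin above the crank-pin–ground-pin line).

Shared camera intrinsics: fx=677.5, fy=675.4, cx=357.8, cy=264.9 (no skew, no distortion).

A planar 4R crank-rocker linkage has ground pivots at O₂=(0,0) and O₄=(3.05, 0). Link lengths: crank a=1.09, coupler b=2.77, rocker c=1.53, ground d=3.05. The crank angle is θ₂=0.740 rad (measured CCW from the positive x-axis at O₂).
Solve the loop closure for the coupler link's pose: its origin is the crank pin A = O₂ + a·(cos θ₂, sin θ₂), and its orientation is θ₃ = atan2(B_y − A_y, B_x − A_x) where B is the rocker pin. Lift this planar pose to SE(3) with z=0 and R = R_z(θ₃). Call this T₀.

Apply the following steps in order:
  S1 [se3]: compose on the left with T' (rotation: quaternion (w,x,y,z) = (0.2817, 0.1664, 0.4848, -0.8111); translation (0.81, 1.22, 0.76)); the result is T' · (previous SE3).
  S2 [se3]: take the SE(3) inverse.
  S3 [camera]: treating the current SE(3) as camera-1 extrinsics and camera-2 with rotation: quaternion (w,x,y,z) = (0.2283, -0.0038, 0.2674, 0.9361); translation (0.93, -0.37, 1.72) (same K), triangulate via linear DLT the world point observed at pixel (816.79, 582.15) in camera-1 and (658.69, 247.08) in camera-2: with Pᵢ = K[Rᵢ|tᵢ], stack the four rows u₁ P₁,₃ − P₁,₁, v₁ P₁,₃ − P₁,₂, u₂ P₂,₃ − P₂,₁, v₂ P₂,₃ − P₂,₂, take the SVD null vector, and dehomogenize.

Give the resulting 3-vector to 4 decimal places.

result = (0.6139, -0.3723, -0.3996)

source (fourbar_fk): coupler pose = R=[0.9642 -0.2652 0.0000; 0.2652 0.9642 0.0000; 0.0000 0.0000 1.0000], t=(0.8049, 0.7350, 0.0000)
after S1 (compose_se3): R=[-0.5938 0.8046 0.0032; -0.3835 -0.2795 -0.8802; -0.7074 -0.5239 0.4745], t=(0.6319, 0.7092, -0.1863)
after S2 (invert_se3): R=[-0.5938 -0.3835 -0.7074; 0.8046 -0.2795 -0.5239; 0.0032 -0.8802 0.4745], t=(0.5154, -0.4078, 0.7106)
after S3 (triangulate): (0.6139, -0.3723, -0.3996)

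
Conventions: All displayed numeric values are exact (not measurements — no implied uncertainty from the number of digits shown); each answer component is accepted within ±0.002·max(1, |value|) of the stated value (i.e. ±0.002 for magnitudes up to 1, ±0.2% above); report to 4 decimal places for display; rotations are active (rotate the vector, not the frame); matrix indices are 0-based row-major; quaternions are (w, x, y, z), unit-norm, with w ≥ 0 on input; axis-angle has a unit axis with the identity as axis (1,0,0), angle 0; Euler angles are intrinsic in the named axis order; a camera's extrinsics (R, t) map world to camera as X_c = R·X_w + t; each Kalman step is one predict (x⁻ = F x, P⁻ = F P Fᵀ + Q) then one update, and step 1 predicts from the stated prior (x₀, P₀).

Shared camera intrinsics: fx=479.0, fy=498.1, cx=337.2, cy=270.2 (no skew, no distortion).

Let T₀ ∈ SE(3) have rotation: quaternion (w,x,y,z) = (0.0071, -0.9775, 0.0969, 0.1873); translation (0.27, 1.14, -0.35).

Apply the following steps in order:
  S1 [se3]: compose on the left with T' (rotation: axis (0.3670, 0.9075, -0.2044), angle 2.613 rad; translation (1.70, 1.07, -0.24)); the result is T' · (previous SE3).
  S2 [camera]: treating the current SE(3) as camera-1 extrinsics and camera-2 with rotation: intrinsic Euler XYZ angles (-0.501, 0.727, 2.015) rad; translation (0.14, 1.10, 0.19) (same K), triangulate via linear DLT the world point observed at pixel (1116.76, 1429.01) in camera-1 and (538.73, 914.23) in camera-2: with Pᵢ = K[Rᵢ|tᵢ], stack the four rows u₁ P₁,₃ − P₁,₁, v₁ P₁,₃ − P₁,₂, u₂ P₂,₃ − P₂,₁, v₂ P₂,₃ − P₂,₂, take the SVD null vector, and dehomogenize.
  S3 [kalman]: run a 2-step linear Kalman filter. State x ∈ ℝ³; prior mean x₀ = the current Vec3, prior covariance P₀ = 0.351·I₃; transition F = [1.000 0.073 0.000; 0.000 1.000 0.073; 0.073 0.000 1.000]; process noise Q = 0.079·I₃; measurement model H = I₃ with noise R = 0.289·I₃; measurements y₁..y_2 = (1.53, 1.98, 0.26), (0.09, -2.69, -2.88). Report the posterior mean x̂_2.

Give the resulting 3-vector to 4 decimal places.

result = (0.5319, -0.5365, -0.9916)

after S1 (compose_se3): R=[-0.8101 -0.5853 -0.0358; 0.5412 -0.7698 0.3383; -0.2255 0.2547 0.9404], t=(2.2484, 2.1606, -0.3094)
after S2 (triangulate): (0.2918, 0.5199, 1.3427)
after S3 (kf_track): (0.5319, -0.5365, -0.9916)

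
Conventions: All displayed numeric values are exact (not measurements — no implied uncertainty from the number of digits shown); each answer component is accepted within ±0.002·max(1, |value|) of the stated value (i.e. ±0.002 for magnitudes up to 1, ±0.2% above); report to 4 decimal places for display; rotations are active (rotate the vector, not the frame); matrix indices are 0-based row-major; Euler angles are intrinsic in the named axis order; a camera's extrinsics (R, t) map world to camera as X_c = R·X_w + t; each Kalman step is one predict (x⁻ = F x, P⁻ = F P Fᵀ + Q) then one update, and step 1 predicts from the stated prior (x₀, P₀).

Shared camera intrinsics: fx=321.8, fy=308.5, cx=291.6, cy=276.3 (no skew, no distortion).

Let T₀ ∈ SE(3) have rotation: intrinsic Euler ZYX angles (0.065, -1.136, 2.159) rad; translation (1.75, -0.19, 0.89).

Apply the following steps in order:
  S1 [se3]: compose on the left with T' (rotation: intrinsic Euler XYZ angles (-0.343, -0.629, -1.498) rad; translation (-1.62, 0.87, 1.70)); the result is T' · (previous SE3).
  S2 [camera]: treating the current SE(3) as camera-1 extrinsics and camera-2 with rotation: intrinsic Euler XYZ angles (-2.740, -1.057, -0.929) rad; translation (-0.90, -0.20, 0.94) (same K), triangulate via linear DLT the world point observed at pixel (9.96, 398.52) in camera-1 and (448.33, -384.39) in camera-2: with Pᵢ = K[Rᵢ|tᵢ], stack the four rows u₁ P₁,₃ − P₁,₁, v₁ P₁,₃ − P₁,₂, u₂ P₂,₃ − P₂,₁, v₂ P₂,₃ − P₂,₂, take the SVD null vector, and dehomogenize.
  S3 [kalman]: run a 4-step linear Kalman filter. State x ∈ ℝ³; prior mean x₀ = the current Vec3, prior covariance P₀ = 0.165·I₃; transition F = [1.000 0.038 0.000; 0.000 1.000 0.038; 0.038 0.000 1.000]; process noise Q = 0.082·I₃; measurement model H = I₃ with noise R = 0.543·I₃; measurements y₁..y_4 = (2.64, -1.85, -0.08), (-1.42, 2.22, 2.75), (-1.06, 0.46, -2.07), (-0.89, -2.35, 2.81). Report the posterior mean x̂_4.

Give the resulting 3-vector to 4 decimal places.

result = (-0.5399, -0.2805, 0.5619)

after S1 (compose_se3): R=[-0.4868 -0.7344 -0.4729; -0.1348 0.5981 -0.7900; 0.8630 -0.3208 -0.3902], t=(-2.1939, -0.5570, 2.9349)
after S2 (triangulate): (-0.5632, 1.0714, -1.0611)
after S3 (kf_track): (-0.5399, -0.2805, 0.5619)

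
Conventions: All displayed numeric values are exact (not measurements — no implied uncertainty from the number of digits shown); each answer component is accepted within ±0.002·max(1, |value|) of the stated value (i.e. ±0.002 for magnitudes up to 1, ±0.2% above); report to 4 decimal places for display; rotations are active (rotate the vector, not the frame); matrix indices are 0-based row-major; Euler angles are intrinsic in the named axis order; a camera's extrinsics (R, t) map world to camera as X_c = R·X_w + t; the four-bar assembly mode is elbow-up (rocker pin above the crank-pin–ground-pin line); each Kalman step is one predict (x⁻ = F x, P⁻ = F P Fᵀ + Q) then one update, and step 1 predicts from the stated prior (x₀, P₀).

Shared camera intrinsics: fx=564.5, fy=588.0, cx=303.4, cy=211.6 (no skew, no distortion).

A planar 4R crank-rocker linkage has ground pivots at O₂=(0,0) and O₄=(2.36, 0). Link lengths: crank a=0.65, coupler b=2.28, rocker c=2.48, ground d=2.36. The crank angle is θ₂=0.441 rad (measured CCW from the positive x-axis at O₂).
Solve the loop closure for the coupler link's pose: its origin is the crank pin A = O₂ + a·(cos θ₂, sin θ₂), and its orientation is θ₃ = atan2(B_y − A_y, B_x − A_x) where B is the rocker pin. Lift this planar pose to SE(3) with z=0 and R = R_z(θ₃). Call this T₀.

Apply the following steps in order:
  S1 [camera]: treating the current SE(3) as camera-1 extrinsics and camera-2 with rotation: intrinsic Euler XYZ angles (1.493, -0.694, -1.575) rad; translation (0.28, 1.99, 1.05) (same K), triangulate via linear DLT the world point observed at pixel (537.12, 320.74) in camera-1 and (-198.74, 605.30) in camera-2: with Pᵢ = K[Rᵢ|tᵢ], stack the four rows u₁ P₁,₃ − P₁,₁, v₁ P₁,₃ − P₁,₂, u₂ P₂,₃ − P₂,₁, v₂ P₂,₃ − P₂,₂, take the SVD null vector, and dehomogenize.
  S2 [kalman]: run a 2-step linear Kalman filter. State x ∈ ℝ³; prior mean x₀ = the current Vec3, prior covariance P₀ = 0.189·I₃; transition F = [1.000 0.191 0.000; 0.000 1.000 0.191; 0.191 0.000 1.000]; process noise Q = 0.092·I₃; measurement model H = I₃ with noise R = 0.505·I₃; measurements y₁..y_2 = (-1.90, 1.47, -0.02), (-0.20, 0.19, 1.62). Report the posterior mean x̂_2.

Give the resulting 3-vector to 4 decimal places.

result = (-0.4158, 0.6104, 1.2033)

source (fourbar_fk): coupler pose = R=[0.4223 -0.9065 0.0000; 0.9065 0.4223 0.0000; 0.0000 0.0000 1.0000], t=(0.5878, 0.2774, 0.0000)
after S1 (triangulate): (0.1049, -0.1076, 1.7623)
after S2 (kf_track): (-0.4158, 0.6104, 1.2033)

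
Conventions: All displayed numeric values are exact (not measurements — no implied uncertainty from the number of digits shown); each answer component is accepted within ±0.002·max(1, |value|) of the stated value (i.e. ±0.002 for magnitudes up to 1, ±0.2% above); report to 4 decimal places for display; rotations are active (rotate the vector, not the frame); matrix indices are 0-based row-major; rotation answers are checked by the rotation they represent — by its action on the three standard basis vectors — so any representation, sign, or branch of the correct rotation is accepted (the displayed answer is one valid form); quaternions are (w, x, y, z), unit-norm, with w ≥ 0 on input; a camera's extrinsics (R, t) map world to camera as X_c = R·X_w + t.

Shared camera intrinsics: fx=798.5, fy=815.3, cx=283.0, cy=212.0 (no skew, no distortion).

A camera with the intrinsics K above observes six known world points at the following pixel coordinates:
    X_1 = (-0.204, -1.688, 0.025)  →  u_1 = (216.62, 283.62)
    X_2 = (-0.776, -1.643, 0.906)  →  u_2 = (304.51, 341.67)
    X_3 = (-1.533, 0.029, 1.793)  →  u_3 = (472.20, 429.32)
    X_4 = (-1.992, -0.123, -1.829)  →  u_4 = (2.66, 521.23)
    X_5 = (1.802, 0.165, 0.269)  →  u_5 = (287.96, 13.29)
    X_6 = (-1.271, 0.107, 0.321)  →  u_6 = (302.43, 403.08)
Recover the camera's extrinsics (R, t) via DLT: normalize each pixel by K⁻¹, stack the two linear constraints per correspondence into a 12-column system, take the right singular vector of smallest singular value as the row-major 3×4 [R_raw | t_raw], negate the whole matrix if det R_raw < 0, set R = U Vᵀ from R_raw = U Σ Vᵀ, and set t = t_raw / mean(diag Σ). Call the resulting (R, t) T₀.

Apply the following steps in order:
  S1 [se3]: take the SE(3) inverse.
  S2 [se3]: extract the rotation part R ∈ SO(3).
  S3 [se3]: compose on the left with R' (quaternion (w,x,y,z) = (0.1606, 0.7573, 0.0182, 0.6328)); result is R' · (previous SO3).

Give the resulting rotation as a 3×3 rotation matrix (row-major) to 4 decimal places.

source (pnp_recover): camera pose = R=[-0.0239 0.2761 0.9608; -0.9834 -0.1796 0.0271; 0.1800 -0.9442 0.2758], t=(-0.2200, 0.1900, 6.3399)
after S1 (invert_se3): R=[-0.0239 -0.9834 0.1800; 0.2761 -0.1796 -0.9442; 0.9608 0.0271 0.2758], t=(-0.9597, 6.0811, -1.5421)
after S2 (rot_of_se3): [-0.0239 -0.9834 0.1800; 0.2761 -0.1796 -0.9442; 0.9608 0.0271 0.2758]
after S3 (compose_so3): [0.8732 -0.1375 0.4675; -0.4787 -0.0628 0.8757; -0.0911 -0.9885 -0.1206]

rotation (matrix) = ((0.8732, -0.1375, 0.4675), (-0.4787, -0.0628, 0.8757), (-0.0911, -0.9885, -0.1206))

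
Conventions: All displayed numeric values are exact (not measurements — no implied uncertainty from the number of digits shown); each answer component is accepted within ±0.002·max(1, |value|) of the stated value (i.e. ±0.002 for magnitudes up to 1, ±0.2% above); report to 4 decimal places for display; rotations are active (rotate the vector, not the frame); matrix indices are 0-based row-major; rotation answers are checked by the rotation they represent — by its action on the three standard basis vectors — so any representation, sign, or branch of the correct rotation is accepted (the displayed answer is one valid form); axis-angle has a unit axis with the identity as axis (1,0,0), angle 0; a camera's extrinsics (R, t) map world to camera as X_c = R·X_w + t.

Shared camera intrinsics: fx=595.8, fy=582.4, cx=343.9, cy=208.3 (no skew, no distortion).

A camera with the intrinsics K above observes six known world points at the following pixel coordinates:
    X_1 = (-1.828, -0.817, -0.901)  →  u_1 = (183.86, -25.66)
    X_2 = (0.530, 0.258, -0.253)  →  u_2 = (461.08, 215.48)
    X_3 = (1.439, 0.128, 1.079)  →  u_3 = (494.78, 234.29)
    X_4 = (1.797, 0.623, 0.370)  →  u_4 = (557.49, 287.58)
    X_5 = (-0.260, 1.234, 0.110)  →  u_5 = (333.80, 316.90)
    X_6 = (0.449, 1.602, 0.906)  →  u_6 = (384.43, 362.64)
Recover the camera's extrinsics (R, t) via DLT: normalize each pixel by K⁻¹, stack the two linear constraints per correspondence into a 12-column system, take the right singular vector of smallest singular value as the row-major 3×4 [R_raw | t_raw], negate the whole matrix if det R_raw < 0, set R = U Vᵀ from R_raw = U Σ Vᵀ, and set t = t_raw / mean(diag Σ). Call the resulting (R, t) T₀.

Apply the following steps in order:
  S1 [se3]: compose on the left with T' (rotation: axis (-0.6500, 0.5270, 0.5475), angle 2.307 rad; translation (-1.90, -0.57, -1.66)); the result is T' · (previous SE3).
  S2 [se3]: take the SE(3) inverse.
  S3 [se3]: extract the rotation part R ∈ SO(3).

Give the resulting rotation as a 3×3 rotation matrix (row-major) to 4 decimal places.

rotation (matrix) = ((-0.1995, -0.0398, -0.9791), (-0.9252, -0.3214, 0.2016), (-0.3227, 0.9461, 0.0273))

source (pnp_recover): camera pose = R=[0.9645 -0.1771 -0.1960; 0.2028 0.9719 0.1197; 0.1693 -0.1552 0.9733], t=(0.4100, -0.2700, 4.8997)
after S1 (compose_se3): R=[-0.1995 -0.9252 -0.3227; -0.0398 -0.3214 0.9461; -0.9791 0.2016 0.0273], t=(-2.6228, 4.1407, -2.8992)
after S2 (invert_se3): R=[-0.1995 -0.0398 -0.9791; -0.9252 -0.3214 0.2016; -0.3227 0.9461 0.0273], t=(-3.1972, -0.5113, -4.6846)
after S3 (rot_of_se3): [-0.1995 -0.0398 -0.9791; -0.9252 -0.3214 0.2016; -0.3227 0.9461 0.0273]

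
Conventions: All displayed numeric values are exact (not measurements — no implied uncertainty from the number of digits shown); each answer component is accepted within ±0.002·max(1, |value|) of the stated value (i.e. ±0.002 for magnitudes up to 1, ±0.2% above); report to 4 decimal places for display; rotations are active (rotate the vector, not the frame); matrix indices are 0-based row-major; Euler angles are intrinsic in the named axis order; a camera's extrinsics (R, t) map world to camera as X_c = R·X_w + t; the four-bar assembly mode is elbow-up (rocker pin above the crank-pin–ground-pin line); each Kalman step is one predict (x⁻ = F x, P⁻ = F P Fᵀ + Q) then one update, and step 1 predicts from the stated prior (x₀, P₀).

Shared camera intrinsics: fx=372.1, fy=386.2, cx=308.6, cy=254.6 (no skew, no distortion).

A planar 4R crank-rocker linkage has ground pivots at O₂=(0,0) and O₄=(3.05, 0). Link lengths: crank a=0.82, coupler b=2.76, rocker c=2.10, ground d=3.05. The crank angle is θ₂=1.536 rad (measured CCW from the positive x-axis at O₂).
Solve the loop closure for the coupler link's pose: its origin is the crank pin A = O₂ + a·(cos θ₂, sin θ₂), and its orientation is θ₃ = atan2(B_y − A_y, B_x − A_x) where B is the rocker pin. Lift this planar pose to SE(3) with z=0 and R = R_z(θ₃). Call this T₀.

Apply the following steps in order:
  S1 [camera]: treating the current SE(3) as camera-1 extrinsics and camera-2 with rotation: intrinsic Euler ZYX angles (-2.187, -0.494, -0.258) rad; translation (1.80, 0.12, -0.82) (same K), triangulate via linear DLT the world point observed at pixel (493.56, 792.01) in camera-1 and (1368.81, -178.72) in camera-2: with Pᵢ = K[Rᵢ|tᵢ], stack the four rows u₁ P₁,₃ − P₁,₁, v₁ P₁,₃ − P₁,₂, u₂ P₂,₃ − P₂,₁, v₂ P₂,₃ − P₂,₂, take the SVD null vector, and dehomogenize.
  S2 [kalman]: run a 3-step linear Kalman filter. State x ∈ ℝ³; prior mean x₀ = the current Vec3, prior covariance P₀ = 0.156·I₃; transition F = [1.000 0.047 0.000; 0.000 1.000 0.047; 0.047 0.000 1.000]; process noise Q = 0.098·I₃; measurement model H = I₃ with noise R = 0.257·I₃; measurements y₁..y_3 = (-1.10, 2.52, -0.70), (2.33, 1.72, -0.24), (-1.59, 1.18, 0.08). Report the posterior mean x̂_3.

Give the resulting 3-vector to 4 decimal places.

source (fourbar_fk): coupler pose = R=[0.8988 -0.4383 0.0000; 0.4383 0.8988 0.0000; 0.0000 0.0000 1.0000], t=(0.0285, 0.8195, 0.0000)
after S1 (triangulate): (1.2411, 0.8652, 1.5387)
after S2 (kf_track): (-0.0571, 1.4538, 0.1162)

result = (-0.0571, 1.4538, 0.1162)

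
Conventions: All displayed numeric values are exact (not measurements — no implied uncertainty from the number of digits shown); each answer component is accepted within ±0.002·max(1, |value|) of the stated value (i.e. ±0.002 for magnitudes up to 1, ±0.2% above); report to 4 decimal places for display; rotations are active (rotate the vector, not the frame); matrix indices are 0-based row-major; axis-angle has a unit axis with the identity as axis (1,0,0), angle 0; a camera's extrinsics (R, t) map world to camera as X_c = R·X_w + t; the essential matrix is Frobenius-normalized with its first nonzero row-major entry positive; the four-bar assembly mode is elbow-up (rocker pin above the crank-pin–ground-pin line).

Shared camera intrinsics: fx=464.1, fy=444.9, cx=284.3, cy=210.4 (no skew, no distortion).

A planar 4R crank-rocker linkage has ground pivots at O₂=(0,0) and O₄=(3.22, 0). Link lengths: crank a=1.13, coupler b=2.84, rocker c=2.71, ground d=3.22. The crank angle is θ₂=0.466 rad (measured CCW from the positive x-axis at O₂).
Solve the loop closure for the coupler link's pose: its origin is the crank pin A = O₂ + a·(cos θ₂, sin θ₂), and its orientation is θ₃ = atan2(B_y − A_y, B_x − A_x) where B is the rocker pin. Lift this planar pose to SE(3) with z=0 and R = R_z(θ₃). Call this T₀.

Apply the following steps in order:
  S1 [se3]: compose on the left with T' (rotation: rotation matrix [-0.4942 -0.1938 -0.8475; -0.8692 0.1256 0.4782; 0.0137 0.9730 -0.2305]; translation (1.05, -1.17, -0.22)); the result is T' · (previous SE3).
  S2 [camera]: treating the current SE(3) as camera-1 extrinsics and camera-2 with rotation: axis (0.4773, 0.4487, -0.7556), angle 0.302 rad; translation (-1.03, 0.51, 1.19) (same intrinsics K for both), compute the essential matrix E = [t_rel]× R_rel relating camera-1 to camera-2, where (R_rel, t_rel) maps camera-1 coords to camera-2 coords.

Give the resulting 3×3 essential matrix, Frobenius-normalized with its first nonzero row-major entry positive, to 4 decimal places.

source (fourbar_fk): coupler pose = R=[0.6431 -0.7658 0.0000; 0.7658 0.6431 0.0000; 0.0000 0.0000 1.0000], t=(1.0095, 0.5077, 0.0000)
after S1 (compose_se3): R=[-0.4662 0.2538 -0.8475; -0.4628 0.7464 0.4782; 0.7539 0.6152 -0.2305], t=(0.4527, -1.9837, 0.2879)
after S2 (essential): [0.5013 0.2131 0.3450; 0.4855 -0.0631 -0.3968; -0.0182 0.1467 0.4065]

matrix = [0.5013 0.2131 0.3450; 0.4855 -0.0631 -0.3968; -0.0182 0.1467 0.4065]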